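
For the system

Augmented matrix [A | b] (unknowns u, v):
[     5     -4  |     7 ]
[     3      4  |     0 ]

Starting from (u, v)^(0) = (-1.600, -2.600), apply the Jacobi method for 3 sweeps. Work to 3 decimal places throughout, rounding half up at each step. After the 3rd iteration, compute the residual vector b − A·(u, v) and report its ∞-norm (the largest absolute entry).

9.120

Iteration 1:
  u = (7 - (-4)·-2.600) / (5) = -0.680
  v = (0 - (3)·-1.600) / (4) = 1.200
Iteration 2:
  u = (7 - (-4)·1.200) / (5) = 2.360
  v = (0 - (3)·-0.680) / (4) = 0.510
Iteration 3:
  u = (7 - (-4)·0.510) / (5) = 1.808
  v = (0 - (3)·2.360) / (4) = -1.770
Residual b − A·x = (-9.120, 1.656); ∞-norm = 9.120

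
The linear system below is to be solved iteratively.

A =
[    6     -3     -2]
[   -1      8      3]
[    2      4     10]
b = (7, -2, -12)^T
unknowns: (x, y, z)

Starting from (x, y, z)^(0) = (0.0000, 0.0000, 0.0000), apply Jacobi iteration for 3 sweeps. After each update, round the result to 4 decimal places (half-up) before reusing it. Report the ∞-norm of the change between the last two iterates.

Iteration 1:
  x = (7 - (-3)·0.0000 - (-2)·0.0000) / (6) = 1.1667
  y = (-2 - (-1)·0.0000 - (3)·0.0000) / (8) = -0.2500
  z = (-12 - (2)·0.0000 - (4)·0.0000) / (10) = -1.2000
Iteration 2:
  x = (7 - (-3)·-0.2500 - (-2)·-1.2000) / (6) = 0.6417
  y = (-2 - (-1)·1.1667 - (3)·-1.2000) / (8) = 0.3458
  z = (-12 - (2)·1.1667 - (4)·-0.2500) / (10) = -1.3333
Iteration 3:
  x = (7 - (-3)·0.3458 - (-2)·-1.3333) / (6) = 0.8951
  y = (-2 - (-1)·0.6417 - (3)·-1.3333) / (8) = 0.3302
  z = (-12 - (2)·0.6417 - (4)·0.3458) / (10) = -1.4667
Change: (0.2534, -0.0156, -0.1334) → max |·| = 0.2534

0.2534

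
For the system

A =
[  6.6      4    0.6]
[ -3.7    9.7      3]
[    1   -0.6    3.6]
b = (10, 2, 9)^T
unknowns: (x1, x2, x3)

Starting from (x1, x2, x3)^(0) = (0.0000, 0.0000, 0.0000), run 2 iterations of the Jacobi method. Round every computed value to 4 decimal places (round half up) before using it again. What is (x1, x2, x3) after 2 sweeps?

Iteration 1:
  x1 = (10 - (4)·0.0000 - (0.6)·0.0000) / (6.6) = 1.5152
  x2 = (2 - (-3.7)·0.0000 - (3)·0.0000) / (9.7) = 0.2062
  x3 = (9 - (1)·0.0000 - (-0.6)·0.0000) / (3.6) = 2.5000
Iteration 2:
  x1 = (10 - (4)·0.2062 - (0.6)·2.5000) / (6.6) = 1.1629
  x2 = (2 - (-3.7)·1.5152 - (3)·2.5000) / (9.7) = 0.0110
  x3 = (9 - (1)·1.5152 - (-0.6)·0.2062) / (3.6) = 2.1135

(1.1629, 0.0110, 2.1135)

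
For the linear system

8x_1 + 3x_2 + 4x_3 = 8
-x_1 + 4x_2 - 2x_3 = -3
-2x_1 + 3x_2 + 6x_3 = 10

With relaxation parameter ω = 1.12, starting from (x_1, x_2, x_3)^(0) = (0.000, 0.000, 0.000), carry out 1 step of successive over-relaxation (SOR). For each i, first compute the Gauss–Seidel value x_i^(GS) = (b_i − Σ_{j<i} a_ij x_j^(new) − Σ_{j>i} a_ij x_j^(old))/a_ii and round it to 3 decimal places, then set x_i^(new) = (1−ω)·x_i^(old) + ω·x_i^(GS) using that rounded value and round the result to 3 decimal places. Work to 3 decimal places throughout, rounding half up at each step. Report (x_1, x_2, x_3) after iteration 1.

(1.120, -0.526, 2.579)

Iteration 1:
  x_1: GS value = (8 - (3)·0.000 - (4)·0.000) / (8) = 1.000;  x_1 ← (1−ω)·0.000 + ω·1.000 = 1.120
  x_2: GS value = (-3 - (-1)·1.120 - (-2)·0.000) / (4) = -0.470;  x_2 ← (1−ω)·0.000 + ω·-0.470 = -0.526
  x_3: GS value = (10 - (-2)·1.120 - (3)·-0.526) / (6) = 2.303;  x_3 ← (1−ω)·0.000 + ω·2.303 = 2.579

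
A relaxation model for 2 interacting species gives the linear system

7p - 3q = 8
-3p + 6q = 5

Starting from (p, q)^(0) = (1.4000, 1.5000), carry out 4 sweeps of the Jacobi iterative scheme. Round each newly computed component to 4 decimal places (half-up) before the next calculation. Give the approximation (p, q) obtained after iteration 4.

Iteration 1:
  p = (8 - (-3)·1.5000) / (7) = 1.7857
  q = (5 - (-3)·1.4000) / (6) = 1.5333
Iteration 2:
  p = (8 - (-3)·1.5333) / (7) = 1.8000
  q = (5 - (-3)·1.7857) / (6) = 1.7262
Iteration 3:
  p = (8 - (-3)·1.7262) / (7) = 1.8827
  q = (5 - (-3)·1.8000) / (6) = 1.7333
Iteration 4:
  p = (8 - (-3)·1.7333) / (7) = 1.8857
  q = (5 - (-3)·1.8827) / (6) = 1.7747

(1.8857, 1.7747)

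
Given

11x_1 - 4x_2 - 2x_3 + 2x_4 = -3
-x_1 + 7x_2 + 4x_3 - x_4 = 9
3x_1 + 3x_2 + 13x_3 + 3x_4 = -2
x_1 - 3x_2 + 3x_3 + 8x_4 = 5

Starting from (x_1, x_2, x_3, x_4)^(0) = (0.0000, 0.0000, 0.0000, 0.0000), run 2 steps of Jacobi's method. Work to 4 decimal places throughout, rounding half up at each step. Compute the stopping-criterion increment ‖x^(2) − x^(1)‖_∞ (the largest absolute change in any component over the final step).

Iteration 1:
  x_1 = (-3 - (-4)·0.0000 - (-2)·0.0000 - (2)·0.0000) / (11) = -0.2727
  x_2 = (9 - (-1)·0.0000 - (4)·0.0000 - (-1)·0.0000) / (7) = 1.2857
  x_3 = (-2 - (3)·0.0000 - (3)·0.0000 - (3)·0.0000) / (13) = -0.1538
  x_4 = (5 - (1)·0.0000 - (-3)·0.0000 - (3)·0.0000) / (8) = 0.6250
Iteration 2:
  x_1 = (-3 - (-4)·1.2857 - (-2)·-0.1538 - (2)·0.6250) / (11) = 0.0532
  x_2 = (9 - (-1)·-0.2727 - (4)·-0.1538 - (-1)·0.6250) / (7) = 1.4239
  x_3 = (-2 - (3)·-0.2727 - (3)·1.2857 - (3)·0.6250) / (13) = -0.5318
  x_4 = (5 - (1)·-0.2727 - (-3)·1.2857 - (3)·-0.1538) / (8) = 1.1989
Change: (0.3259, 0.1382, -0.3780, 0.5739) → max |·| = 0.5739

0.5739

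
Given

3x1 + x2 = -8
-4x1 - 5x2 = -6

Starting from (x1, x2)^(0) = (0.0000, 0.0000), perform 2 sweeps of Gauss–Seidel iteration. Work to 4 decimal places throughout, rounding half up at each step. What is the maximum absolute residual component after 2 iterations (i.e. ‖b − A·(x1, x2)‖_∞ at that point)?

0.8888

Iteration 1:
  x1 = (-8 - (1)·0.0000) / (3) = -2.6667
  x2 = (-6 - (-4)·-2.6667) / (-5) = 3.3334
Iteration 2:
  x1 = (-8 - (1)·3.3334) / (3) = -3.7778
  x2 = (-6 - (-4)·-3.7778) / (-5) = 4.2222
Residual b − A·x = (-0.8888, -0.0002); ∞-norm = 0.8888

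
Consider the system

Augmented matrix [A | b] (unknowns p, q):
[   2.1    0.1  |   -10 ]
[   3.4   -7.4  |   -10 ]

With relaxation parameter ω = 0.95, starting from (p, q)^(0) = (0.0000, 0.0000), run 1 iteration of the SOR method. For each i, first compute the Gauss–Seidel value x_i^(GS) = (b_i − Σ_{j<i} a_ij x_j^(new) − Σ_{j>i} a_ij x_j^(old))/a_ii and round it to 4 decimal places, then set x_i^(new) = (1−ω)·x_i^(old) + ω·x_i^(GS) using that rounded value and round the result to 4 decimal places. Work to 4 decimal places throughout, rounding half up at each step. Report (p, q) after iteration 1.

(-4.5238, -0.6908)

Iteration 1:
  p: GS value = (-10 - (0.1)·0.0000) / (2.1) = -4.7619;  p ← (1−ω)·0.0000 + ω·-4.7619 = -4.5238
  q: GS value = (-10 - (3.4)·-4.5238) / (-7.4) = -0.7272;  q ← (1−ω)·0.0000 + ω·-0.7272 = -0.6908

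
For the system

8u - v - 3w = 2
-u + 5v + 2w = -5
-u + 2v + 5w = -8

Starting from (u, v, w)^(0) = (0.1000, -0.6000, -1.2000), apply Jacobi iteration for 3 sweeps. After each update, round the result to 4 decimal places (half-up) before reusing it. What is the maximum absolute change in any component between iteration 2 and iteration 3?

Iteration 1:
  u = (2 - (-1)·-0.6000 - (-3)·-1.2000) / (8) = -0.2750
  v = (-5 - (-1)·0.1000 - (2)·-1.2000) / (5) = -0.5000
  w = (-8 - (-1)·0.1000 - (2)·-0.6000) / (5) = -1.3400
Iteration 2:
  u = (2 - (-1)·-0.5000 - (-3)·-1.3400) / (8) = -0.3150
  v = (-5 - (-1)·-0.2750 - (2)·-1.3400) / (5) = -0.5190
  w = (-8 - (-1)·-0.2750 - (2)·-0.5000) / (5) = -1.4550
Iteration 3:
  u = (2 - (-1)·-0.5190 - (-3)·-1.4550) / (8) = -0.3605
  v = (-5 - (-1)·-0.3150 - (2)·-1.4550) / (5) = -0.4810
  w = (-8 - (-1)·-0.3150 - (2)·-0.5190) / (5) = -1.4554
Change: (-0.0455, 0.0380, -0.0004) → max |·| = 0.0455

0.0455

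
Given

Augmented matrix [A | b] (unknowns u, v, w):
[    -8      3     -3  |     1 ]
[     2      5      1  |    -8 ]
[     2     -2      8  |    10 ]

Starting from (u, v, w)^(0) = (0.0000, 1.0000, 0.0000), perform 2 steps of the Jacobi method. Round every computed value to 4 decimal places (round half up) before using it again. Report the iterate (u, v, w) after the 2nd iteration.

Iteration 1:
  u = (1 - (3)·1.0000 - (-3)·0.0000) / (-8) = 0.2500
  v = (-8 - (2)·0.0000 - (1)·0.0000) / (5) = -1.6000
  w = (10 - (2)·0.0000 - (-2)·1.0000) / (8) = 1.5000
Iteration 2:
  u = (1 - (3)·-1.6000 - (-3)·1.5000) / (-8) = -1.2875
  v = (-8 - (2)·0.2500 - (1)·1.5000) / (5) = -2.0000
  w = (10 - (2)·0.2500 - (-2)·-1.6000) / (8) = 0.7875

(-1.2875, -2.0000, 0.7875)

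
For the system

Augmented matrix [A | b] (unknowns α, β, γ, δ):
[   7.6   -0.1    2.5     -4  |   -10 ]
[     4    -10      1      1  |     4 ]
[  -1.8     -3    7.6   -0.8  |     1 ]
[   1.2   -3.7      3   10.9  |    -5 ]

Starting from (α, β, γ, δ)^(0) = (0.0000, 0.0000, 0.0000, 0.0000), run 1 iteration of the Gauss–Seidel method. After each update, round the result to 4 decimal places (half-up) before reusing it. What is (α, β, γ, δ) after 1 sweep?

(-1.3158, -0.9263, -0.5457, -0.4781)

Iteration 1:
  α = (-10 - (-0.1)·0.0000 - (2.5)·0.0000 - (-4)·0.0000) / (7.6) = -1.3158
  β = (4 - (4)·-1.3158 - (1)·0.0000 - (1)·0.0000) / (-10) = -0.9263
  γ = (1 - (-1.8)·-1.3158 - (-3)·-0.9263 - (-0.8)·0.0000) / (7.6) = -0.5457
  δ = (-5 - (1.2)·-1.3158 - (-3.7)·-0.9263 - (3)·-0.5457) / (10.9) = -0.4781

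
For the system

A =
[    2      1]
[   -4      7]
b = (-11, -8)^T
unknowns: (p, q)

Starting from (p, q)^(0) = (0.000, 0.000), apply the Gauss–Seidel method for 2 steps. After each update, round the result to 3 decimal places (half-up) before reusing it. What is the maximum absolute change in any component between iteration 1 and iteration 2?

2.143

Iteration 1:
  p = (-11 - (1)·0.000) / (2) = -5.500
  q = (-8 - (-4)·-5.500) / (7) = -4.286
Iteration 2:
  p = (-11 - (1)·-4.286) / (2) = -3.357
  q = (-8 - (-4)·-3.357) / (7) = -3.061
Change: (2.143, 1.225) → max |·| = 2.143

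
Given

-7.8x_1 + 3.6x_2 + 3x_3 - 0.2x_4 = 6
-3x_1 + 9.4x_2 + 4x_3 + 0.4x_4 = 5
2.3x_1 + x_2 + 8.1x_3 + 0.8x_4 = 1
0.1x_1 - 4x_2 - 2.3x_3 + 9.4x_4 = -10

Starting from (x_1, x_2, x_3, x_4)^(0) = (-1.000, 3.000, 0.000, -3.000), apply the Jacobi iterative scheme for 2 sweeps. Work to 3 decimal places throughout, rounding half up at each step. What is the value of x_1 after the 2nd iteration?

Iteration 1:
  x_1 = (6 - (3.6)·3.000 - (3)·0.000 - (-0.2)·-3.000) / (-7.8) = 0.692
  x_2 = (5 - (-3)·-1.000 - (4)·0.000 - (0.4)·-3.000) / (9.4) = 0.340
  x_3 = (1 - (2.3)·-1.000 - (1)·3.000 - (0.8)·-3.000) / (8.1) = 0.333
  x_4 = (-10 - (0.1)·-1.000 - (-4)·3.000 - (-2.3)·0.000) / (9.4) = 0.223
Iteration 2:
  x_1 = (6 - (3.6)·0.340 - (3)·0.333 - (-0.2)·0.223) / (-7.8) = -0.490
  x_2 = (5 - (-3)·0.692 - (4)·0.333 - (0.4)·0.223) / (9.4) = 0.602
  x_3 = (1 - (2.3)·0.692 - (1)·0.340 - (0.8)·0.223) / (8.1) = -0.137
  x_4 = (-10 - (0.1)·0.692 - (-4)·0.340 - (-2.3)·0.333) / (9.4) = -0.845

-0.490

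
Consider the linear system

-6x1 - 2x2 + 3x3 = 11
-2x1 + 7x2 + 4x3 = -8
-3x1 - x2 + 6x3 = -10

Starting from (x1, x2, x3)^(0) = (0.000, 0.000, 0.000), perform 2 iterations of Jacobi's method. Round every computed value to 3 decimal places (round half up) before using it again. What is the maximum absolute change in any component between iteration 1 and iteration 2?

1.107

Iteration 1:
  x1 = (11 - (-2)·0.000 - (3)·0.000) / (-6) = -1.833
  x2 = (-8 - (-2)·0.000 - (4)·0.000) / (7) = -1.143
  x3 = (-10 - (-3)·0.000 - (-1)·0.000) / (6) = -1.667
Iteration 2:
  x1 = (11 - (-2)·-1.143 - (3)·-1.667) / (-6) = -2.286
  x2 = (-8 - (-2)·-1.833 - (4)·-1.667) / (7) = -0.714
  x3 = (-10 - (-3)·-1.833 - (-1)·-1.143) / (6) = -2.774
Change: (-0.453, 0.429, -1.107) → max |·| = 1.107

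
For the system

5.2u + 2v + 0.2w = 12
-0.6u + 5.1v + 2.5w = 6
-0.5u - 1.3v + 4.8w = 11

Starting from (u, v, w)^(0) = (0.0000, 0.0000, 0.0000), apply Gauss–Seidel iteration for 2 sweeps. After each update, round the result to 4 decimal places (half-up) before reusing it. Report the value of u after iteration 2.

1.6383

Iteration 1:
  u = (12 - (2)·0.0000 - (0.2)·0.0000) / (5.2) = 2.3077
  v = (6 - (-0.6)·2.3077 - (2.5)·0.0000) / (5.1) = 1.4480
  w = (11 - (-0.5)·2.3077 - (-1.3)·1.4480) / (4.8) = 2.9242
Iteration 2:
  u = (12 - (2)·1.4480 - (0.2)·2.9242) / (5.2) = 1.6383
  v = (6 - (-0.6)·1.6383 - (2.5)·2.9242) / (5.1) = -0.0642
  w = (11 - (-0.5)·1.6383 - (-1.3)·-0.0642) / (4.8) = 2.4449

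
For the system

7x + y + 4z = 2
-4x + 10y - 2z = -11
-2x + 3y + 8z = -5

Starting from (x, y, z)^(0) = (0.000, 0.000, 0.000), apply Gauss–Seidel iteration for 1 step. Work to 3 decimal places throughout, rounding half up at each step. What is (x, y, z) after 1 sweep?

Iteration 1:
  x = (2 - (1)·0.000 - (4)·0.000) / (7) = 0.286
  y = (-11 - (-4)·0.286 - (-2)·0.000) / (10) = -0.986
  z = (-5 - (-2)·0.286 - (3)·-0.986) / (8) = -0.184

(0.286, -0.986, -0.184)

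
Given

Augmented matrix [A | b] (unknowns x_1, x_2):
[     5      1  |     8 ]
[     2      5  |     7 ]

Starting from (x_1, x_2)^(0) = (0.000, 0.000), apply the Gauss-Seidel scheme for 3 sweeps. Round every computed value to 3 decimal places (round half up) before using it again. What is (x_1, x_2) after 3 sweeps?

Iteration 1:
  x_1 = (8 - (1)·0.000) / (5) = 1.600
  x_2 = (7 - (2)·1.600) / (5) = 0.760
Iteration 2:
  x_1 = (8 - (1)·0.760) / (5) = 1.448
  x_2 = (7 - (2)·1.448) / (5) = 0.821
Iteration 3:
  x_1 = (8 - (1)·0.821) / (5) = 1.436
  x_2 = (7 - (2)·1.436) / (5) = 0.826

(1.436, 0.826)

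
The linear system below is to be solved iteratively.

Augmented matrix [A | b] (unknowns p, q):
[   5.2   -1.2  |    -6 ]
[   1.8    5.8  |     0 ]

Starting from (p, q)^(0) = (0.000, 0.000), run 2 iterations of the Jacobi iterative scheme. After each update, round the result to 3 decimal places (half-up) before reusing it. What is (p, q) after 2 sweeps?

Iteration 1:
  p = (-6 - (-1.2)·0.000) / (5.2) = -1.154
  q = (0 - (1.8)·0.000) / (5.8) = 0.000
Iteration 2:
  p = (-6 - (-1.2)·0.000) / (5.2) = -1.154
  q = (0 - (1.8)·-1.154) / (5.8) = 0.358

(-1.154, 0.358)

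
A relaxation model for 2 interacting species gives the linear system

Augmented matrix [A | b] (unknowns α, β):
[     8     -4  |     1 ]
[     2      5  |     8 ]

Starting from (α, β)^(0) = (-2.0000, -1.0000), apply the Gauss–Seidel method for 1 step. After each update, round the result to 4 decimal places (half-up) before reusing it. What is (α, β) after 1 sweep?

(-0.3750, 1.7500)

Iteration 1:
  α = (1 - (-4)·-1.0000) / (8) = -0.3750
  β = (8 - (2)·-0.3750) / (5) = 1.7500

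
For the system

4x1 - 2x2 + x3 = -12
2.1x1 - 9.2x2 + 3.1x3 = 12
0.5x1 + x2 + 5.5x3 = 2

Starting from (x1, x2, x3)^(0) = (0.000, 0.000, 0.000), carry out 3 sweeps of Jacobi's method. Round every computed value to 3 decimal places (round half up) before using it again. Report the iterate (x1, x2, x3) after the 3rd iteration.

Iteration 1:
  x1 = (-12 - (-2)·0.000 - (1)·0.000) / (4) = -3.000
  x2 = (12 - (2.1)·0.000 - (3.1)·0.000) / (-9.2) = -1.304
  x3 = (2 - (0.5)·0.000 - (1)·0.000) / (5.5) = 0.364
Iteration 2:
  x1 = (-12 - (-2)·-1.304 - (1)·0.364) / (4) = -3.743
  x2 = (12 - (2.1)·-3.000 - (3.1)·0.364) / (-9.2) = -1.866
  x3 = (2 - (0.5)·-3.000 - (1)·-1.304) / (5.5) = 0.873
Iteration 3:
  x1 = (-12 - (-2)·-1.866 - (1)·0.873) / (4) = -4.151
  x2 = (12 - (2.1)·-3.743 - (3.1)·0.873) / (-9.2) = -1.865
  x3 = (2 - (0.5)·-3.743 - (1)·-1.866) / (5.5) = 1.043

(-4.151, -1.865, 1.043)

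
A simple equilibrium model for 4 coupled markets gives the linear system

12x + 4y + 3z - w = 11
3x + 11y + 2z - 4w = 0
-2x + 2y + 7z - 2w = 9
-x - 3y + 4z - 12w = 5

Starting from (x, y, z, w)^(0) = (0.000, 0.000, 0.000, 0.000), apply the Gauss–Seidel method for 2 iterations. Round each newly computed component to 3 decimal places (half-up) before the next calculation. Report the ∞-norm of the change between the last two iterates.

0.313

Iteration 1:
  x = (11 - (4)·0.000 - (3)·0.000 - (-1)·0.000) / (12) = 0.917
  y = (0 - (3)·0.917 - (2)·0.000 - (-4)·0.000) / (11) = -0.250
  z = (9 - (-2)·0.917 - (2)·-0.250 - (-2)·0.000) / (7) = 1.619
  w = (5 - (-1)·0.917 - (-3)·-0.250 - (4)·1.619) / (-12) = 0.109
Iteration 2:
  x = (11 - (4)·-0.250 - (3)·1.619 - (-1)·0.109) / (12) = 0.604
  y = (0 - (3)·0.604 - (2)·1.619 - (-4)·0.109) / (11) = -0.419
  z = (9 - (-2)·0.604 - (2)·-0.419 - (-2)·0.109) / (7) = 1.609
  w = (5 - (-1)·0.604 - (-3)·-0.419 - (4)·1.609) / (-12) = 0.174
Change: (-0.313, -0.169, -0.010, 0.065) → max |·| = 0.313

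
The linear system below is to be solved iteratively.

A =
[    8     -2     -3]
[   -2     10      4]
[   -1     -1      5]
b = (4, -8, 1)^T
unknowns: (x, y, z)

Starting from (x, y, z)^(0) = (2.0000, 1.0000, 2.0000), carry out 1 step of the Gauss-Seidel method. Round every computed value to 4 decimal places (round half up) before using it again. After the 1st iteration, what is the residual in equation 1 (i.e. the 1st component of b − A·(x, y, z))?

Iteration 1:
  x = (4 - (-2)·1.0000 - (-3)·2.0000) / (8) = 1.5000
  y = (-8 - (-2)·1.5000 - (4)·2.0000) / (10) = -1.3000
  z = (1 - (-1)·1.5000 - (-1)·-1.3000) / (5) = 0.2400
Residual b − A·x = (-9.8800, 7.0400, 0.0000)

-9.8800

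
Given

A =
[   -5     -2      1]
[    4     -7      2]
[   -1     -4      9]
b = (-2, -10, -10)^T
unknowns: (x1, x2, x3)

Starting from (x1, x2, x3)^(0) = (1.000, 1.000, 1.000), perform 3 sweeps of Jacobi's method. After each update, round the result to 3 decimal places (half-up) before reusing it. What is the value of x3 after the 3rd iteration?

Iteration 1:
  x1 = (-2 - (-2)·1.000 - (1)·1.000) / (-5) = 0.200
  x2 = (-10 - (4)·1.000 - (2)·1.000) / (-7) = 2.286
  x3 = (-10 - (-1)·1.000 - (-4)·1.000) / (9) = -0.556
Iteration 2:
  x1 = (-2 - (-2)·2.286 - (1)·-0.556) / (-5) = -0.626
  x2 = (-10 - (4)·0.200 - (2)·-0.556) / (-7) = 1.384
  x3 = (-10 - (-1)·0.200 - (-4)·2.286) / (9) = -0.073
Iteration 3:
  x1 = (-2 - (-2)·1.384 - (1)·-0.073) / (-5) = -0.168
  x2 = (-10 - (4)·-0.626 - (2)·-0.073) / (-7) = 1.050
  x3 = (-10 - (-1)·-0.626 - (-4)·1.384) / (9) = -0.566

-0.566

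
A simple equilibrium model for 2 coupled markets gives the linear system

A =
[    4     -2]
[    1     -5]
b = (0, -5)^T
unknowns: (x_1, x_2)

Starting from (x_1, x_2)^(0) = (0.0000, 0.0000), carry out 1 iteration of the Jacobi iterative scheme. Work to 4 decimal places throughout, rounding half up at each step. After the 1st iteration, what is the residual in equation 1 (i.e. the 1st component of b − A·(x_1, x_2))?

Iteration 1:
  x_1 = (0 - (-2)·0.0000) / (4) = 0.0000
  x_2 = (-5 - (1)·0.0000) / (-5) = 1.0000
Residual b − A·x = (2.0000, 0.0000)

2.0000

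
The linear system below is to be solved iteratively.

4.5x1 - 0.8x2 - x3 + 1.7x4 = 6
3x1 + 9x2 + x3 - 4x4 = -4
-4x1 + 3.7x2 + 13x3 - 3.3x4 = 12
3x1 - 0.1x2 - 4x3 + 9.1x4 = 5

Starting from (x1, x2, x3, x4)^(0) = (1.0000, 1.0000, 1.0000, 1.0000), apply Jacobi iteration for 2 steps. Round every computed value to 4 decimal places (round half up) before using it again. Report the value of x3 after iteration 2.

1.6368

Iteration 1:
  x1 = (6 - (-0.8)·1.0000 - (-1)·1.0000 - (1.7)·1.0000) / (4.5) = 1.3556
  x2 = (-4 - (3)·1.0000 - (1)·1.0000 - (-4)·1.0000) / (9) = -0.4444
  x3 = (12 - (-4)·1.0000 - (3.7)·1.0000 - (-3.3)·1.0000) / (13) = 1.2000
  x4 = (5 - (3)·1.0000 - (-0.1)·1.0000 - (-4)·1.0000) / (9.1) = 0.6703
Iteration 2:
  x1 = (6 - (-0.8)·-0.4444 - (-1)·1.2000 - (1.7)·0.6703) / (4.5) = 1.2678
  x2 = (-4 - (3)·1.3556 - (1)·1.2000 - (-4)·0.6703) / (9) = -0.7317
  x3 = (12 - (-4)·1.3556 - (3.7)·-0.4444 - (-3.3)·0.6703) / (13) = 1.6368
  x4 = (5 - (3)·1.3556 - (-0.1)·-0.4444 - (-4)·1.2000) / (9.1) = 0.6251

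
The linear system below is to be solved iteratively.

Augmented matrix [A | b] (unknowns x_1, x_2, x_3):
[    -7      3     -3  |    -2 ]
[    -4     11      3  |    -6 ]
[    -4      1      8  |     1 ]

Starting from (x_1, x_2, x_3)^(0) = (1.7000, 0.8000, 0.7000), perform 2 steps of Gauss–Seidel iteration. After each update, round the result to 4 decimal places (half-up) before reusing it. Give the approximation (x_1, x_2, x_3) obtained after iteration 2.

(-0.1357, -0.6947, 0.1440)

Iteration 1:
  x_1 = (-2 - (3)·0.8000 - (-3)·0.7000) / (-7) = 0.3286
  x_2 = (-6 - (-4)·0.3286 - (3)·0.7000) / (11) = -0.6169
  x_3 = (1 - (-4)·0.3286 - (1)·-0.6169) / (8) = 0.3664
Iteration 2:
  x_1 = (-2 - (3)·-0.6169 - (-3)·0.3664) / (-7) = -0.1357
  x_2 = (-6 - (-4)·-0.1357 - (3)·0.3664) / (11) = -0.6947
  x_3 = (1 - (-4)·-0.1357 - (1)·-0.6947) / (8) = 0.1440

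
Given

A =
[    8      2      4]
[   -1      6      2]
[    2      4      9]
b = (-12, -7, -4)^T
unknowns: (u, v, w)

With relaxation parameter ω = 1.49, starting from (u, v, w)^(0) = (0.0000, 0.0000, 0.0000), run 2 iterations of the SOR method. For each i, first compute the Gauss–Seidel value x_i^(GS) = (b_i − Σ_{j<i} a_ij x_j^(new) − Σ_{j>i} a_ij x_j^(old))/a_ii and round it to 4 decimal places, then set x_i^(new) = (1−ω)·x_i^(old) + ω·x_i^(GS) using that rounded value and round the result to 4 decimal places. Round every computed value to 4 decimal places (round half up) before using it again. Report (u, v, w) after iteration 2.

(-1.4750, -1.7738, 0.2185)

Iteration 1:
  u: GS value = (-12 - (2)·0.0000 - (4)·0.0000) / (8) = -1.5000;  u ← (1−ω)·0.0000 + ω·-1.5000 = -2.2350
  v: GS value = (-7 - (-1)·-2.2350 - (2)·0.0000) / (6) = -1.5392;  v ← (1−ω)·0.0000 + ω·-1.5392 = -2.2934
  w: GS value = (-4 - (2)·-2.2350 - (4)·-2.2934) / (9) = 1.0715;  w ← (1−ω)·0.0000 + ω·1.0715 = 1.5965
Iteration 2:
  u: GS value = (-12 - (2)·-2.2934 - (4)·1.5965) / (8) = -1.7249;  u ← (1−ω)·-2.2350 + ω·-1.7249 = -1.4750
  v: GS value = (-7 - (-1)·-1.4750 - (2)·1.5965) / (6) = -1.9447;  v ← (1−ω)·-2.2934 + ω·-1.9447 = -1.7738
  w: GS value = (-4 - (2)·-1.4750 - (4)·-1.7738) / (9) = 0.6717;  w ← (1−ω)·1.5965 + ω·0.6717 = 0.2185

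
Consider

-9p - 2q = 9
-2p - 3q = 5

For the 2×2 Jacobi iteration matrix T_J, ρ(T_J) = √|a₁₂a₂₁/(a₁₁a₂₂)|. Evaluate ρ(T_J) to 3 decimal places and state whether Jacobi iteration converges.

a₁₂a₂₁/(a₁₁a₂₂) = (-2)·(-2) / ((-9)·(-3)) = 0.148148
ρ = √|0.148148| = √0.148148 = 0.385
ρ < 1, so Jacobi converges

0.385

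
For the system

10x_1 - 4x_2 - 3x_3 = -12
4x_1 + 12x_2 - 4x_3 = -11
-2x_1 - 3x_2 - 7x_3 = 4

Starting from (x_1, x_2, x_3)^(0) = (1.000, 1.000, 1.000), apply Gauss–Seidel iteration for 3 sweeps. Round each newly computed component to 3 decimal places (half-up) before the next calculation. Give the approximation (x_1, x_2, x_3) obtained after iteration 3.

Iteration 1:
  x_1 = (-12 - (-4)·1.000 - (-3)·1.000) / (10) = -0.500
  x_2 = (-11 - (4)·-0.500 - (-4)·1.000) / (12) = -0.417
  x_3 = (4 - (-2)·-0.500 - (-3)·-0.417) / (-7) = -0.250
Iteration 2:
  x_1 = (-12 - (-4)·-0.417 - (-3)·-0.250) / (10) = -1.442
  x_2 = (-11 - (4)·-1.442 - (-4)·-0.250) / (12) = -0.519
  x_3 = (4 - (-2)·-1.442 - (-3)·-0.519) / (-7) = 0.063
Iteration 3:
  x_1 = (-12 - (-4)·-0.519 - (-3)·0.063) / (10) = -1.389
  x_2 = (-11 - (4)·-1.389 - (-4)·0.063) / (12) = -0.433
  x_3 = (4 - (-2)·-1.389 - (-3)·-0.433) / (-7) = 0.011

(-1.389, -0.433, 0.011)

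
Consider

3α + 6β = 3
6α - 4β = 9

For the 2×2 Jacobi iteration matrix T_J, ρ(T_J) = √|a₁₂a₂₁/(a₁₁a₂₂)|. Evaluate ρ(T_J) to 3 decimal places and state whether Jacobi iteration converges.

a₁₂a₂₁/(a₁₁a₂₂) = (6)·(6) / ((3)·(-4)) = -3.000000
ρ = √|-3.000000| = √3.000000 = 1.732
ρ > 1, so Jacobi diverges

1.732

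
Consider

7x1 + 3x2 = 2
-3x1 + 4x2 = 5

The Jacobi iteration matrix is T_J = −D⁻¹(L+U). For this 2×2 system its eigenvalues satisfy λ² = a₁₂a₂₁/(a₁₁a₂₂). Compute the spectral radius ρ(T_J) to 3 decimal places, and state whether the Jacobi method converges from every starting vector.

0.567

a₁₂a₂₁/(a₁₁a₂₂) = (3)·(-3) / ((7)·(4)) = -0.321429
ρ = √|-0.321429| = √0.321429 = 0.567
ρ < 1, so Jacobi converges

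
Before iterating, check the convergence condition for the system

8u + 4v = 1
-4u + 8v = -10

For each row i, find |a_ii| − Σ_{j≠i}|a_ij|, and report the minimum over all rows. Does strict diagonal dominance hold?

4

row 1: |8| − (4) = 4
row 2: |8| − (4) = 4
minimum over rows = 4 → strictly diagonally dominant (convergence guaranteed)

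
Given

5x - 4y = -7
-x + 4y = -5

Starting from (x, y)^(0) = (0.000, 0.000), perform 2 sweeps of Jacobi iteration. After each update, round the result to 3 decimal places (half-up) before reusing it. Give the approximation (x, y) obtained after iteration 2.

(-2.400, -1.600)

Iteration 1:
  x = (-7 - (-4)·0.000) / (5) = -1.400
  y = (-5 - (-1)·0.000) / (4) = -1.250
Iteration 2:
  x = (-7 - (-4)·-1.250) / (5) = -2.400
  y = (-5 - (-1)·-1.400) / (4) = -1.600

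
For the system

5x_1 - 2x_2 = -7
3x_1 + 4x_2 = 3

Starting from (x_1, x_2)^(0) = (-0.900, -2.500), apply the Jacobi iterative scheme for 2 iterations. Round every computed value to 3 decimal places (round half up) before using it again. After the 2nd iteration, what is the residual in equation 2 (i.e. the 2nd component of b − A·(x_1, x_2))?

Iteration 1:
  x_1 = (-7 - (-2)·-2.500) / (5) = -2.400
  x_2 = (3 - (3)·-0.900) / (4) = 1.425
Iteration 2:
  x_1 = (-7 - (-2)·1.425) / (5) = -0.830
  x_2 = (3 - (3)·-2.400) / (4) = 2.550
Residual b − A·x = (2.250, -4.710)

-4.710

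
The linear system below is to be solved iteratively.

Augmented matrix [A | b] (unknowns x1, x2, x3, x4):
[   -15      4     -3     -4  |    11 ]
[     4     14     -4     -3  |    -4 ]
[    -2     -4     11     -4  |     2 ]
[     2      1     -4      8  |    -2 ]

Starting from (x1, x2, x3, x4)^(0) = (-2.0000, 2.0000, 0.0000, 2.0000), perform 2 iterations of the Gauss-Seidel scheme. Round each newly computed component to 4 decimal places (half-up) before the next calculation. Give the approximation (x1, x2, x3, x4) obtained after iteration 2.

Iteration 1:
  x1 = (11 - (4)·2.0000 - (-3)·0.0000 - (-4)·2.0000) / (-15) = -0.7333
  x2 = (-4 - (4)·-0.7333 - (-4)·0.0000 - (-3)·2.0000) / (14) = 0.3524
  x3 = (2 - (-2)·-0.7333 - (-4)·0.3524 - (-4)·2.0000) / (11) = 0.9039
  x4 = (-2 - (2)·-0.7333 - (1)·0.3524 - (-4)·0.9039) / (8) = 0.3412
Iteration 2:
  x1 = (11 - (4)·0.3524 - (-3)·0.9039 - (-4)·0.3412) / (-15) = -0.9111
  x2 = (-4 - (4)·-0.9111 - (-4)·0.9039 - (-3)·0.3412) / (14) = 0.3060
  x3 = (2 - (-2)·-0.9111 - (-4)·0.3060 - (-4)·0.3412) / (11) = 0.2515
  x4 = (-2 - (2)·-0.9111 - (1)·0.3060 - (-4)·0.2515) / (8) = 0.0653

(-0.9111, 0.3060, 0.2515, 0.0653)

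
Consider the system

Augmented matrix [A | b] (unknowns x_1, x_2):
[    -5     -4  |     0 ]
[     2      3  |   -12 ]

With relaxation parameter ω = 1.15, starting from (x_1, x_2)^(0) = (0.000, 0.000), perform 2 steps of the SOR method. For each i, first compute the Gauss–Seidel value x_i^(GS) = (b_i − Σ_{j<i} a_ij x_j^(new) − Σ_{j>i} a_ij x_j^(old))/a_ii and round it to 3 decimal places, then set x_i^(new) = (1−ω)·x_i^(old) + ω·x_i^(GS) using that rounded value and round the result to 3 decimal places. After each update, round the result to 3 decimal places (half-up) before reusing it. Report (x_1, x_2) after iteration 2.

Iteration 1:
  x_1: GS value = (0 - (-4)·0.000) / (-5) = 0.000;  x_1 ← (1−ω)·0.000 + ω·0.000 = 0.000
  x_2: GS value = (-12 - (2)·0.000) / (3) = -4.000;  x_2 ← (1−ω)·0.000 + ω·-4.000 = -4.600
Iteration 2:
  x_1: GS value = (0 - (-4)·-4.600) / (-5) = 3.680;  x_1 ← (1−ω)·0.000 + ω·3.680 = 4.232
  x_2: GS value = (-12 - (2)·4.232) / (3) = -6.821;  x_2 ← (1−ω)·-4.600 + ω·-6.821 = -7.154

(4.232, -7.154)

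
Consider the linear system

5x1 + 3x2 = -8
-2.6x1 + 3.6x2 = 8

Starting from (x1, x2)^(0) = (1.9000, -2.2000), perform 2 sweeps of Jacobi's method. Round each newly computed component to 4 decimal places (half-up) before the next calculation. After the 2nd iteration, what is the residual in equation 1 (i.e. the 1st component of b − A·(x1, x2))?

Iteration 1:
  x1 = (-8 - (3)·-2.2000) / (5) = -0.2800
  x2 = (8 - (-2.6)·1.9000) / (3.6) = 3.5944
Iteration 2:
  x1 = (-8 - (3)·3.5944) / (5) = -3.7566
  x2 = (8 - (-2.6)·-0.2800) / (3.6) = 2.0200
Residual b − A·x = (4.7230, -9.0392)

4.7230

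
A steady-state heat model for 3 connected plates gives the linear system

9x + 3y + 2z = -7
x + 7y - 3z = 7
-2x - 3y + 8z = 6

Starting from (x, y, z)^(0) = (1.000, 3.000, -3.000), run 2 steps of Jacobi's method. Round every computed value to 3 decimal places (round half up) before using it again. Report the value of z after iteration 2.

0.311

Iteration 1:
  x = (-7 - (3)·3.000 - (2)·-3.000) / (9) = -1.111
  y = (7 - (1)·1.000 - (-3)·-3.000) / (7) = -0.429
  z = (6 - (-2)·1.000 - (-3)·3.000) / (8) = 2.125
Iteration 2:
  x = (-7 - (3)·-0.429 - (2)·2.125) / (9) = -1.107
  y = (7 - (1)·-1.111 - (-3)·2.125) / (7) = 2.069
  z = (6 - (-2)·-1.111 - (-3)·-0.429) / (8) = 0.311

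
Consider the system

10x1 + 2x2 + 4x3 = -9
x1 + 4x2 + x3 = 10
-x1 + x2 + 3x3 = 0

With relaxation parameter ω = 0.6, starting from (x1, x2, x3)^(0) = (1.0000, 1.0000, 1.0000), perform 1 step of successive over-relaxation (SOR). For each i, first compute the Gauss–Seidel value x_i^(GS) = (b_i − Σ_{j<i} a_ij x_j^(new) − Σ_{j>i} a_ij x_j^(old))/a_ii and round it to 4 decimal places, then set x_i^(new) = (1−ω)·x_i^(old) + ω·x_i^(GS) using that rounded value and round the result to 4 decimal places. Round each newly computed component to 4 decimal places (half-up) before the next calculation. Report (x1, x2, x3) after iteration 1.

Iteration 1:
  x1: GS value = (-9 - (2)·1.0000 - (4)·1.0000) / (10) = -1.5000;  x1 ← (1−ω)·1.0000 + ω·-1.5000 = -0.5000
  x2: GS value = (10 - (1)·-0.5000 - (1)·1.0000) / (4) = 2.3750;  x2 ← (1−ω)·1.0000 + ω·2.3750 = 1.8250
  x3: GS value = (0 - (-1)·-0.5000 - (1)·1.8250) / (3) = -0.7750;  x3 ← (1−ω)·1.0000 + ω·-0.7750 = -0.0650

(-0.5000, 1.8250, -0.0650)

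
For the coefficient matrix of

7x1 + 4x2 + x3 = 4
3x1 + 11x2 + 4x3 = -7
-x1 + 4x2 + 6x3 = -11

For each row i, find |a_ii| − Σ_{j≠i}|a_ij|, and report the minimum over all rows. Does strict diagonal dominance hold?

row 1: |7| − (4+1) = 2
row 2: |11| − (3+4) = 4
row 3: |6| − (1+4) = 1
minimum over rows = 1 → strictly diagonally dominant (convergence guaranteed)

1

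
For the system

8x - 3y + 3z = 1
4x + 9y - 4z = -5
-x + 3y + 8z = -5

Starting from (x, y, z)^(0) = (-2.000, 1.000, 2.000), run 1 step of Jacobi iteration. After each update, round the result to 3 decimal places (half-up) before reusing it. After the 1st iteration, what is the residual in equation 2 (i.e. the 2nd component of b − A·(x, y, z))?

Iteration 1:
  x = (1 - (-3)·1.000 - (3)·2.000) / (8) = -0.250
  y = (-5 - (4)·-2.000 - (-4)·2.000) / (9) = 1.222
  z = (-5 - (-1)·-2.000 - (3)·1.000) / (8) = -1.250
Residual b − A·x = (10.416, -19.998, 1.084)

-19.998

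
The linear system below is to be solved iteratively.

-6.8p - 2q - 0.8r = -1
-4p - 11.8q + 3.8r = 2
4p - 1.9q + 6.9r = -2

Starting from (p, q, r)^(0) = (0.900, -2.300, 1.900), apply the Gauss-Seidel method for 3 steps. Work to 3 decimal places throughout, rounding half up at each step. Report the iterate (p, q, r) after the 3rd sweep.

(0.323, -0.435, -0.597)

Iteration 1:
  p = (-1 - (-2)·-2.300 - (-0.8)·1.900) / (-6.8) = 0.600
  q = (2 - (-4)·0.600 - (3.8)·1.900) / (-11.8) = 0.239
  r = (-2 - (4)·0.600 - (-1.9)·0.239) / (6.9) = -0.572
Iteration 2:
  p = (-1 - (-2)·0.239 - (-0.8)·-0.572) / (-6.8) = 0.144
  q = (2 - (-4)·0.144 - (3.8)·-0.572) / (-11.8) = -0.403
  r = (-2 - (4)·0.144 - (-1.9)·-0.403) / (6.9) = -0.484
Iteration 3:
  p = (-1 - (-2)·-0.403 - (-0.8)·-0.484) / (-6.8) = 0.323
  q = (2 - (-4)·0.323 - (3.8)·-0.484) / (-11.8) = -0.435
  r = (-2 - (4)·0.323 - (-1.9)·-0.435) / (6.9) = -0.597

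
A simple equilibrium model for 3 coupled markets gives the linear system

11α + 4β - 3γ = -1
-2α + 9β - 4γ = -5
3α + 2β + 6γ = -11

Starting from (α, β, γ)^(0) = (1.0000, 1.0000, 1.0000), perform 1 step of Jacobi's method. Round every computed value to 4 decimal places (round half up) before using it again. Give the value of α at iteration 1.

-0.1818

Iteration 1:
  α = (-1 - (4)·1.0000 - (-3)·1.0000) / (11) = -0.1818
  β = (-5 - (-2)·1.0000 - (-4)·1.0000) / (9) = 0.1111
  γ = (-11 - (3)·1.0000 - (2)·1.0000) / (6) = -2.6667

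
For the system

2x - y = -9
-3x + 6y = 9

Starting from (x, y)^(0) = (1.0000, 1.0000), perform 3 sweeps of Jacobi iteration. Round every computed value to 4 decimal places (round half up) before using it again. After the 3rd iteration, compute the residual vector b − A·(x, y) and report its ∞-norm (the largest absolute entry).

3.7500

Iteration 1:
  x = (-9 - (-1)·1.0000) / (2) = -4.0000
  y = (9 - (-3)·1.0000) / (6) = 2.0000
Iteration 2:
  x = (-9 - (-1)·2.0000) / (2) = -3.5000
  y = (9 - (-3)·-4.0000) / (6) = -0.5000
Iteration 3:
  x = (-9 - (-1)·-0.5000) / (2) = -4.7500
  y = (9 - (-3)·-3.5000) / (6) = -0.2500
Residual b − A·x = (0.2500, -3.7500); ∞-norm = 3.7500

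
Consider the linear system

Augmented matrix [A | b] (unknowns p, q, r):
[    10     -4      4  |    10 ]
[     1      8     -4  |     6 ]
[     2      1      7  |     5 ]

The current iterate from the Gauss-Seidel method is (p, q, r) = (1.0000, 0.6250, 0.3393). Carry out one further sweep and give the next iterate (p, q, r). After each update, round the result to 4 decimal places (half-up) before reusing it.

(1.1143, 0.7804, 0.2844)

One sweep:
  p = (10 - (-4)·0.6250 - (4)·0.3393) / (10) = 1.1143
  q = (6 - (1)·1.1143 - (-4)·0.3393) / (8) = 0.7804
  r = (5 - (2)·1.1143 - (1)·0.7804) / (7) = 0.2844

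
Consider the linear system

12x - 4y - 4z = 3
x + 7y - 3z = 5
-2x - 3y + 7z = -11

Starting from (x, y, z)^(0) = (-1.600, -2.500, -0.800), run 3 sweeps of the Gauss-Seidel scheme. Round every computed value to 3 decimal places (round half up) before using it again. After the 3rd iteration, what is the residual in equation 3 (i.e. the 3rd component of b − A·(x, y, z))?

0.000

Iteration 1:
  x = (3 - (-4)·-2.500 - (-4)·-0.800) / (12) = -0.850
  y = (5 - (1)·-0.850 - (-3)·-0.800) / (7) = 0.493
  z = (-11 - (-2)·-0.850 - (-3)·0.493) / (7) = -1.603
Iteration 2:
  x = (3 - (-4)·0.493 - (-4)·-1.603) / (12) = -0.120
  y = (5 - (1)·-0.120 - (-3)·-1.603) / (7) = 0.044
  z = (-11 - (-2)·-0.120 - (-3)·0.044) / (7) = -1.587
Iteration 3:
  x = (3 - (-4)·0.044 - (-4)·-1.587) / (12) = -0.264
  y = (5 - (1)·-0.264 - (-3)·-1.587) / (7) = 0.072
  z = (-11 - (-2)·-0.264 - (-3)·0.072) / (7) = -1.616
Residual b − A·x = (-0.008, -0.088, 0.000)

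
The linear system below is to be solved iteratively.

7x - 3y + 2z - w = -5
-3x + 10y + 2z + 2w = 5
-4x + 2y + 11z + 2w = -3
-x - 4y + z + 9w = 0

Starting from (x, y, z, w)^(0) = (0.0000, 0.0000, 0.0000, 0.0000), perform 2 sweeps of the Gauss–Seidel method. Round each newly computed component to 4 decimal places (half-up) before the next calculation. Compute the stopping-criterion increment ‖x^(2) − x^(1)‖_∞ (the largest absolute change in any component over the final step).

Iteration 1:
  x = (-5 - (-3)·0.0000 - (2)·0.0000 - (-1)·0.0000) / (7) = -0.7143
  y = (5 - (-3)·-0.7143 - (2)·0.0000 - (2)·0.0000) / (10) = 0.2857
  z = (-3 - (-4)·-0.7143 - (2)·0.2857 - (2)·0.0000) / (11) = -0.5844
  w = (0 - (-1)·-0.7143 - (-4)·0.2857 - (1)·-0.5844) / (9) = 0.1125
Iteration 2:
  x = (-5 - (-3)·0.2857 - (2)·-0.5844 - (-1)·0.1125) / (7) = -0.4088
  y = (5 - (-3)·-0.4088 - (2)·-0.5844 - (2)·0.1125) / (10) = 0.4717
  z = (-3 - (-4)·-0.4088 - (2)·0.4717 - (2)·0.1125) / (11) = -0.5276
  w = (0 - (-1)·-0.4088 - (-4)·0.4717 - (1)·-0.5276) / (9) = 0.2228
Change: (0.3055, 0.1860, 0.0568, 0.1103) → max |·| = 0.3055

0.3055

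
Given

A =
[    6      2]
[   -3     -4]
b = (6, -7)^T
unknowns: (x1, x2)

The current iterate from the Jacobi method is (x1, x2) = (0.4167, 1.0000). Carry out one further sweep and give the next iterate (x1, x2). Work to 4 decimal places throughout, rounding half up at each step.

(0.6667, 1.4375)

One sweep:
  x1 = (6 - (2)·1.0000) / (6) = 0.6667
  x2 = (-7 - (-3)·0.4167) / (-4) = 1.4375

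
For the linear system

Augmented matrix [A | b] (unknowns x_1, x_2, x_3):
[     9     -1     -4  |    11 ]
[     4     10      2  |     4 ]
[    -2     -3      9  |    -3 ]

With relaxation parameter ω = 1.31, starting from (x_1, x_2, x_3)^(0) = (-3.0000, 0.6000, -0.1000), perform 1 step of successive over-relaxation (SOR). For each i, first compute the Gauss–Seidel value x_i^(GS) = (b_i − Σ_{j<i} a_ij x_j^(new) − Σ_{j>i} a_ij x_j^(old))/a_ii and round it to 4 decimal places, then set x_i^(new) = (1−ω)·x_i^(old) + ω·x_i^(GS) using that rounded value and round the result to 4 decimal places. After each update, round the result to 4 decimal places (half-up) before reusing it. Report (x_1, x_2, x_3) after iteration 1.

Iteration 1:
  x_1: GS value = (11 - (-1)·0.6000 - (-4)·-0.1000) / (9) = 1.2444;  x_1 ← (1−ω)·-3.0000 + ω·1.2444 = 2.5602
  x_2: GS value = (4 - (4)·2.5602 - (2)·-0.1000) / (10) = -0.6041;  x_2 ← (1−ω)·0.6000 + ω·-0.6041 = -0.9774
  x_3: GS value = (-3 - (-2)·2.5602 - (-3)·-0.9774) / (9) = -0.0902;  x_3 ← (1−ω)·-0.1000 + ω·-0.0902 = -0.0872

(2.5602, -0.9774, -0.0872)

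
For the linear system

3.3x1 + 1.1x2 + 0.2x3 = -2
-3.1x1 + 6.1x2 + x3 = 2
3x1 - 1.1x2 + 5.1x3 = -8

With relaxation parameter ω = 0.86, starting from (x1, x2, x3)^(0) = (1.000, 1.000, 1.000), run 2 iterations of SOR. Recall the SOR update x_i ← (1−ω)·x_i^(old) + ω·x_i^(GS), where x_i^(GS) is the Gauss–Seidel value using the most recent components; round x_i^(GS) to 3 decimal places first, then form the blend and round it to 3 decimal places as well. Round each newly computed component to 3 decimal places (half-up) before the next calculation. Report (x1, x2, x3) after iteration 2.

(-0.568, 0.149, -1.153)

Iteration 1:
  x1: GS value = (-2 - (1.1)·1.000 - (0.2)·1.000) / (3.3) = -1.000;  x1 ← (1−ω)·1.000 + ω·-1.000 = -0.720
  x2: GS value = (2 - (-3.1)·-0.720 - (1)·1.000) / (6.1) = -0.202;  x2 ← (1−ω)·1.000 + ω·-0.202 = -0.034
  x3: GS value = (-8 - (3)·-0.720 - (-1.1)·-0.034) / (5.1) = -1.152;  x3 ← (1−ω)·1.000 + ω·-1.152 = -0.851
Iteration 2:
  x1: GS value = (-2 - (1.1)·-0.034 - (0.2)·-0.851) / (3.3) = -0.543;  x1 ← (1−ω)·-0.720 + ω·-0.543 = -0.568
  x2: GS value = (2 - (-3.1)·-0.568 - (1)·-0.851) / (6.1) = 0.179;  x2 ← (1−ω)·-0.034 + ω·0.179 = 0.149
  x3: GS value = (-8 - (3)·-0.568 - (-1.1)·0.149) / (5.1) = -1.202;  x3 ← (1−ω)·-0.851 + ω·-1.202 = -1.153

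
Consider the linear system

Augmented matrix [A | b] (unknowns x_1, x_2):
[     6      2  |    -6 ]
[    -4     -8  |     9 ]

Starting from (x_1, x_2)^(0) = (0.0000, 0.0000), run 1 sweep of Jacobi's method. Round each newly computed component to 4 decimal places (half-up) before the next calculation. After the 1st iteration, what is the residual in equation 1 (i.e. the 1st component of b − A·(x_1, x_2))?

2.2500

Iteration 1:
  x_1 = (-6 - (2)·0.0000) / (6) = -1.0000
  x_2 = (9 - (-4)·0.0000) / (-8) = -1.1250
Residual b − A·x = (2.2500, -4.0000)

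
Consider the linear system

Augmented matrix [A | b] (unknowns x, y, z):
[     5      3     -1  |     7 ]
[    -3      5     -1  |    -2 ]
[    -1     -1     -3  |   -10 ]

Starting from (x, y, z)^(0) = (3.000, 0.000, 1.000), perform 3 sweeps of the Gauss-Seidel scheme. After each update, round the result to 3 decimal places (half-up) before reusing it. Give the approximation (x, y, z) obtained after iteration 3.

Iteration 1:
  x = (7 - (3)·0.000 - (-1)·1.000) / (5) = 1.600
  y = (-2 - (-3)·1.600 - (-1)·1.000) / (5) = 0.760
  z = (-10 - (-1)·1.600 - (-1)·0.760) / (-3) = 2.547
Iteration 2:
  x = (7 - (3)·0.760 - (-1)·2.547) / (5) = 1.453
  y = (-2 - (-3)·1.453 - (-1)·2.547) / (5) = 0.981
  z = (-10 - (-1)·1.453 - (-1)·0.981) / (-3) = 2.522
Iteration 3:
  x = (7 - (3)·0.981 - (-1)·2.522) / (5) = 1.316
  y = (-2 - (-3)·1.316 - (-1)·2.522) / (5) = 0.894
  z = (-10 - (-1)·1.316 - (-1)·0.894) / (-3) = 2.597

(1.316, 0.894, 2.597)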